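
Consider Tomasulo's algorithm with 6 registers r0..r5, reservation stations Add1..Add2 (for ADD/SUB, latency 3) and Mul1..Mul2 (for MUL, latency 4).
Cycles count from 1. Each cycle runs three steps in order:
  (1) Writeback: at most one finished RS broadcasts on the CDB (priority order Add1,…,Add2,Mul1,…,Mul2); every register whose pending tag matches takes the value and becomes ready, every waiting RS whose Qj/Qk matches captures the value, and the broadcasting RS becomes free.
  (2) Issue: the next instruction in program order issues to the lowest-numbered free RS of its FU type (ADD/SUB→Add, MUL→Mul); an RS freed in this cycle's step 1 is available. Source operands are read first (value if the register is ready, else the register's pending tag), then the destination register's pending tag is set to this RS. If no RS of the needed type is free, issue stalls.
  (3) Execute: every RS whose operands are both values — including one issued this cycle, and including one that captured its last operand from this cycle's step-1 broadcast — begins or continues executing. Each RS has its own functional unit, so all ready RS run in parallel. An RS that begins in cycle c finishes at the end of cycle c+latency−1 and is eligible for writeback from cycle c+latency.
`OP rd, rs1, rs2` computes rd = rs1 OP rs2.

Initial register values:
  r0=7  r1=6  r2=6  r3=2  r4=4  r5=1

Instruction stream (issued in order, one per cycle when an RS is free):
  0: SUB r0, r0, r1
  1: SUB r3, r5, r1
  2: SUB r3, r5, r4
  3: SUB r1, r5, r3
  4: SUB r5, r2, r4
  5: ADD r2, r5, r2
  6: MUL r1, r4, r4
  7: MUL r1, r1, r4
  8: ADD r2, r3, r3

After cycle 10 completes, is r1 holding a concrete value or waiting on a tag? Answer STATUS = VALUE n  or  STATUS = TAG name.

STATUS = TAG Add2

c1: issue SUB r0<-Add1 | r0:Add1,r1:6,r2:6,r3:2,r4:4,r5:1
c2: issue SUB r3<-Add2 | r0:Add1,r1:6,r2:6,r3:Add2,r4:4,r5:1
c3: stall | r0:Add1,r1:6,r2:6,r3:Add2,r4:4,r5:1
c4: CDB Add1=1; issue SUB r3<-Add1 | r0:1,r1:6,r2:6,r3:Add1,r4:4,r5:1
c5: CDB Add2=-5; issue SUB r1<-Add2 | r0:1,r1:Add2,r2:6,r3:Add1,r4:4,r5:1
c6: stall | r0:1,r1:Add2,r2:6,r3:Add1,r4:4,r5:1
c7: CDB Add1=-3; issue SUB r5<-Add1 | r0:1,r1:Add2,r2:6,r3:-3,r4:4,r5:Add1
c8: stall | r0:1,r1:Add2,r2:6,r3:-3,r4:4,r5:Add1
c9: stall | r0:1,r1:Add2,r2:6,r3:-3,r4:4,r5:Add1
c10: CDB Add1=2; issue ADD r2<-Add1 | r0:1,r1:Add2,r2:Add1,r3:-3,r4:4,r5:2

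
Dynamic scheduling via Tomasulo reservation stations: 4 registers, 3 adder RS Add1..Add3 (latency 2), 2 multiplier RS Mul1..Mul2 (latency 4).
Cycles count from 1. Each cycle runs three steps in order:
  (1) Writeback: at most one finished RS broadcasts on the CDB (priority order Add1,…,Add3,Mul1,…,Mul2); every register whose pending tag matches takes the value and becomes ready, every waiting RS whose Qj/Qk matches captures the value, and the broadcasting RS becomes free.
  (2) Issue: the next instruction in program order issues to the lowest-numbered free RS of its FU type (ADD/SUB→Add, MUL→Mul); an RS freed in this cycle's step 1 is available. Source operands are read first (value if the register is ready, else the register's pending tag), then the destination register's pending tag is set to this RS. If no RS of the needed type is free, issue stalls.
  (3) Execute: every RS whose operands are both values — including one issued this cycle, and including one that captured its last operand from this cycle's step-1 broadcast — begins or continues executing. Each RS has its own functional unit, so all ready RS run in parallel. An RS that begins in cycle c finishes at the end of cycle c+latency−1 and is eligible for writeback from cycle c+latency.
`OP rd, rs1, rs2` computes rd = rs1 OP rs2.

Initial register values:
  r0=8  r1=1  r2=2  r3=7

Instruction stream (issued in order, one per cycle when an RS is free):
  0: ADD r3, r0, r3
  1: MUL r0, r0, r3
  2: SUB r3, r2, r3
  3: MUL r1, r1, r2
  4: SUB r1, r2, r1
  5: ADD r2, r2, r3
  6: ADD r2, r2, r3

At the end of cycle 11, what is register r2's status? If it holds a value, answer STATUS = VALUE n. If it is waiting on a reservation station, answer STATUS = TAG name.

STATUS = VALUE -24

c1: issue ADD r3<-Add1 | r0:8,r1:1,r2:2,r3:Add1
c2: issue MUL r0<-Mul1 | r0:Mul1,r1:1,r2:2,r3:Add1
c3: CDB Add1=15; issue SUB r3<-Add1 | r0:Mul1,r1:1,r2:2,r3:Add1
c4: issue MUL r1<-Mul2 | r0:Mul1,r1:Mul2,r2:2,r3:Add1
c5: CDB Add1=-13; issue SUB r1<-Add1 | r0:Mul1,r1:Add1,r2:2,r3:-13
c6: issue ADD r2<-Add2 | r0:Mul1,r1:Add1,r2:Add2,r3:-13
c7: CDB Mul1=120; issue ADD r2<-Add3 | r0:120,r1:Add1,r2:Add3,r3:-13
c8: CDB Add2=-11 | r0:120,r1:Add1,r2:Add3,r3:-13
c9: CDB Mul2=2 | r0:120,r1:Add1,r2:Add3,r3:-13
c10: CDB Add3=-24 | r0:120,r1:Add1,r2:-24,r3:-13
c11: CDB Add1=0 | r0:120,r1:0,r2:-24,r3:-13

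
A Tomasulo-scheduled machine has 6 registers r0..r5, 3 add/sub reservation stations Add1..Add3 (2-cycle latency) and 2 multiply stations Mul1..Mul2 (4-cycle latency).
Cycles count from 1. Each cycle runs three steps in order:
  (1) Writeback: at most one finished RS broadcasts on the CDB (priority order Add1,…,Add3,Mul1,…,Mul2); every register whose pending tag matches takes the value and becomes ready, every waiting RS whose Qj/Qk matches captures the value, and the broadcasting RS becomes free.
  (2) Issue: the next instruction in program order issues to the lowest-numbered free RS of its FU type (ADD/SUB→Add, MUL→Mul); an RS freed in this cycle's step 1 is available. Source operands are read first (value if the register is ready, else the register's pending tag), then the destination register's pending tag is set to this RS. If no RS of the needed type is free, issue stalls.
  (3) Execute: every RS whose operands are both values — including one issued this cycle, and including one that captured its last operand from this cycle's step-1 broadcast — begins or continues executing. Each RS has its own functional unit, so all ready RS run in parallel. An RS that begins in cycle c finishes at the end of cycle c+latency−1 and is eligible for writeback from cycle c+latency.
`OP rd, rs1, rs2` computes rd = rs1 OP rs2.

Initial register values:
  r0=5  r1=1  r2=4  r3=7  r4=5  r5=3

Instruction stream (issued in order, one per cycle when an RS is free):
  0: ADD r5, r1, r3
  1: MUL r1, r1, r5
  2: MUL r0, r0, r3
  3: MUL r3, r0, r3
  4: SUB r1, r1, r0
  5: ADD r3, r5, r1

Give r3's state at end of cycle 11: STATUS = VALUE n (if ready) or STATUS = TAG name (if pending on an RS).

cycle 1: issue ADD r5<-Add1 // r0:5,r1:1,r2:4,r3:7,r4:5,r5:Add1
cycle 2: issue MUL r1<-Mul1 // r0:5,r1:Mul1,r2:4,r3:7,r4:5,r5:Add1
cycle 3: CDB Add1=8; issue MUL r0<-Mul2 // r0:Mul2,r1:Mul1,r2:4,r3:7,r4:5,r5:8
cycle 4: stall // r0:Mul2,r1:Mul1,r2:4,r3:7,r4:5,r5:8
cycle 5: stall // r0:Mul2,r1:Mul1,r2:4,r3:7,r4:5,r5:8
cycle 6: stall // r0:Mul2,r1:Mul1,r2:4,r3:7,r4:5,r5:8
cycle 7: CDB Mul1=8; issue MUL r3<-Mul1 // r0:Mul2,r1:8,r2:4,r3:Mul1,r4:5,r5:8
cycle 8: CDB Mul2=35; issue SUB r1<-Add1 // r0:35,r1:Add1,r2:4,r3:Mul1,r4:5,r5:8
cycle 9: issue ADD r3<-Add2 // r0:35,r1:Add1,r2:4,r3:Add2,r4:5,r5:8
cycle 10: CDB Add1=-27 // r0:35,r1:-27,r2:4,r3:Add2,r4:5,r5:8
cycle 11: - // r0:35,r1:-27,r2:4,r3:Add2,r4:5,r5:8

STATUS = TAG Add2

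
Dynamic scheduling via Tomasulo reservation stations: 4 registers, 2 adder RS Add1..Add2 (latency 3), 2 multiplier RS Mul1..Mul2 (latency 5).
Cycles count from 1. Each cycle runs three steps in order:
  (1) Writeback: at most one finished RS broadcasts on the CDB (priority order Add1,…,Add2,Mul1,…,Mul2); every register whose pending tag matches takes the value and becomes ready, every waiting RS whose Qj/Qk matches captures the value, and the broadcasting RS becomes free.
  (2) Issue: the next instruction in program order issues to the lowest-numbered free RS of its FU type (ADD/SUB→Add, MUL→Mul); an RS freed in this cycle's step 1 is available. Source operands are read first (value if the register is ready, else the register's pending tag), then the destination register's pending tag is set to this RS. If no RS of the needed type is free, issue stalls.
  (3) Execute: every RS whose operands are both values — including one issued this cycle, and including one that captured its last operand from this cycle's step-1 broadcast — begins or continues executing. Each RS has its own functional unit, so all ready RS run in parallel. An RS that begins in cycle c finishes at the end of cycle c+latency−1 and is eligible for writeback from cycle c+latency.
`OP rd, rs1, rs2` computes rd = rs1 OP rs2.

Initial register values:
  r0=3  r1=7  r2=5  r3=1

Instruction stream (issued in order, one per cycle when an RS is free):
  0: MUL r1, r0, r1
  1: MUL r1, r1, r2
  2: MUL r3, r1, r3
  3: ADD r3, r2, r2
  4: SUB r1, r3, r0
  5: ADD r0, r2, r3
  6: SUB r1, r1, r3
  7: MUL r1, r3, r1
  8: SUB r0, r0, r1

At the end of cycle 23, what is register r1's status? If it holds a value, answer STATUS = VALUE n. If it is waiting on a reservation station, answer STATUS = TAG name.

STATUS = VALUE -30

  c1: issue MUL r1<-Mul1  regs: r0:3,r1:Mul1,r2:5,r3:1
  c2: issue MUL r1<-Mul2  regs: r0:3,r1:Mul2,r2:5,r3:1
  c3: stall  regs: r0:3,r1:Mul2,r2:5,r3:1
  c4: stall  regs: r0:3,r1:Mul2,r2:5,r3:1
  c5: stall  regs: r0:3,r1:Mul2,r2:5,r3:1
  c6: CDB Mul1=21; issue MUL r3<-Mul1  regs: r0:3,r1:Mul2,r2:5,r3:Mul1
  c7: issue ADD r3<-Add1  regs: r0:3,r1:Mul2,r2:5,r3:Add1
  c8: issue SUB r1<-Add2  regs: r0:3,r1:Add2,r2:5,r3:Add1
  c9: stall  regs: r0:3,r1:Add2,r2:5,r3:Add1
  c10: CDB Add1=10; issue ADD r0<-Add1  regs: r0:Add1,r1:Add2,r2:5,r3:10
  c11: CDB Mul2=105; stall  regs: r0:Add1,r1:Add2,r2:5,r3:10
  c12: stall  regs: r0:Add1,r1:Add2,r2:5,r3:10
  c13: CDB Add1=15; issue SUB r1<-Add1  regs: r0:15,r1:Add1,r2:5,r3:10
  c14: CDB Add2=7; issue MUL r1<-Mul2  regs: r0:15,r1:Mul2,r2:5,r3:10
  c15: issue SUB r0<-Add2  regs: r0:Add2,r1:Mul2,r2:5,r3:10
  c16: CDB Mul1=105  regs: r0:Add2,r1:Mul2,r2:5,r3:10
  c17: CDB Add1=-3  regs: r0:Add2,r1:Mul2,r2:5,r3:10
  c18: -  regs: r0:Add2,r1:Mul2,r2:5,r3:10
  c19: -  regs: r0:Add2,r1:Mul2,r2:5,r3:10
  c20: -  regs: r0:Add2,r1:Mul2,r2:5,r3:10
  c21: -  regs: r0:Add2,r1:Mul2,r2:5,r3:10
  c22: CDB Mul2=-30  regs: r0:Add2,r1:-30,r2:5,r3:10
  c23: -  regs: r0:Add2,r1:-30,r2:5,r3:10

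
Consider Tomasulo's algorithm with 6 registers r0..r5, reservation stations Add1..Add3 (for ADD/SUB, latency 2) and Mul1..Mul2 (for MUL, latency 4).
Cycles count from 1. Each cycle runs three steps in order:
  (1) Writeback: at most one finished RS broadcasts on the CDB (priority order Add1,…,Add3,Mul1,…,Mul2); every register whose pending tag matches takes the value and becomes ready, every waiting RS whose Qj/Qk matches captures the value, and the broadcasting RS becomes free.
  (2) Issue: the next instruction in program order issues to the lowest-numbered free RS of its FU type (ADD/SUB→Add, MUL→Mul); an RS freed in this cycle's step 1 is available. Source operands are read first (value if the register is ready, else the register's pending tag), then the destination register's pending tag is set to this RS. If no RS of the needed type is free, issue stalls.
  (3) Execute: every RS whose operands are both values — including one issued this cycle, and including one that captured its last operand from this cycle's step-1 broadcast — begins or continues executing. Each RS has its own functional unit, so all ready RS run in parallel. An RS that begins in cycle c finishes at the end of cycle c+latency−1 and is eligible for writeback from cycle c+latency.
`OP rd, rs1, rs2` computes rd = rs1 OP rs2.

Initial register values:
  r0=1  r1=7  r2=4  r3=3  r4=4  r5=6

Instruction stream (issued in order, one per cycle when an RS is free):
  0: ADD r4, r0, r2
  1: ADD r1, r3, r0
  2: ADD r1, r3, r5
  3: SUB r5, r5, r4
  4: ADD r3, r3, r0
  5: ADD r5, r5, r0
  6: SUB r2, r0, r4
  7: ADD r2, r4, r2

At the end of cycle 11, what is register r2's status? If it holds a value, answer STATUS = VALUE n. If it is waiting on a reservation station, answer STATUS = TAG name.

STATUS = VALUE 1

cycle 1: issue ADD r4<-Add1 // r0:1,r1:7,r2:4,r3:3,r4:Add1,r5:6
cycle 2: issue ADD r1<-Add2 // r0:1,r1:Add2,r2:4,r3:3,r4:Add1,r5:6
cycle 3: CDB Add1=5; issue ADD r1<-Add1 // r0:1,r1:Add1,r2:4,r3:3,r4:5,r5:6
cycle 4: CDB Add2=4; issue SUB r5<-Add2 // r0:1,r1:Add1,r2:4,r3:3,r4:5,r5:Add2
cycle 5: CDB Add1=9; issue ADD r3<-Add1 // r0:1,r1:9,r2:4,r3:Add1,r4:5,r5:Add2
cycle 6: CDB Add2=1; issue ADD r5<-Add2 // r0:1,r1:9,r2:4,r3:Add1,r4:5,r5:Add2
cycle 7: CDB Add1=4; issue SUB r2<-Add1 // r0:1,r1:9,r2:Add1,r3:4,r4:5,r5:Add2
cycle 8: CDB Add2=2; issue ADD r2<-Add2 // r0:1,r1:9,r2:Add2,r3:4,r4:5,r5:2
cycle 9: CDB Add1=-4 // r0:1,r1:9,r2:Add2,r3:4,r4:5,r5:2
cycle 10: - // r0:1,r1:9,r2:Add2,r3:4,r4:5,r5:2
cycle 11: CDB Add2=1 // r0:1,r1:9,r2:1,r3:4,r4:5,r5:2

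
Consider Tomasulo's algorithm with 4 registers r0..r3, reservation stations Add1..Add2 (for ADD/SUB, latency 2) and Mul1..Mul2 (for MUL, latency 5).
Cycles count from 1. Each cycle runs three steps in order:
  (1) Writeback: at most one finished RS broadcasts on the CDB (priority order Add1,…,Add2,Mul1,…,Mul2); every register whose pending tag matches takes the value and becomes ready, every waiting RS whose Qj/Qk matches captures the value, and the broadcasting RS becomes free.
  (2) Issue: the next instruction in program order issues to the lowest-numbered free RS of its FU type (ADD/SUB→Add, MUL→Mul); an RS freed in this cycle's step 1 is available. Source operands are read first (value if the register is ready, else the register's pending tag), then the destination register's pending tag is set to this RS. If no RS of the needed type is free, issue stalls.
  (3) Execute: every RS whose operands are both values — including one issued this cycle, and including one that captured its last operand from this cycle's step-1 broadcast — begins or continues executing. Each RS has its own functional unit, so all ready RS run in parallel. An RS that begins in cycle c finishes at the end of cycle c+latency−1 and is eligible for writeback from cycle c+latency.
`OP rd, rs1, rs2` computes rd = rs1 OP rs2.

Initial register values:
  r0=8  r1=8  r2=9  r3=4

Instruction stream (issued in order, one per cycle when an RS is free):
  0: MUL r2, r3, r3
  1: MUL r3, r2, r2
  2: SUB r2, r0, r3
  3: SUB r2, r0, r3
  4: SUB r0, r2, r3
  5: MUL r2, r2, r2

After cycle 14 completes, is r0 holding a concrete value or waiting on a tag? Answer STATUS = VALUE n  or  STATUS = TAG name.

c1: issue MUL r2<-Mul1 | r0:8,r1:8,r2:Mul1,r3:4
c2: issue MUL r3<-Mul2 | r0:8,r1:8,r2:Mul1,r3:Mul2
c3: issue SUB r2<-Add1 | r0:8,r1:8,r2:Add1,r3:Mul2
c4: issue SUB r2<-Add2 | r0:8,r1:8,r2:Add2,r3:Mul2
c5: stall | r0:8,r1:8,r2:Add2,r3:Mul2
c6: CDB Mul1=16; stall | r0:8,r1:8,r2:Add2,r3:Mul2
c7: stall | r0:8,r1:8,r2:Add2,r3:Mul2
c8: stall | r0:8,r1:8,r2:Add2,r3:Mul2
c9: stall | r0:8,r1:8,r2:Add2,r3:Mul2
c10: stall | r0:8,r1:8,r2:Add2,r3:Mul2
c11: CDB Mul2=256; stall | r0:8,r1:8,r2:Add2,r3:256
c12: stall | r0:8,r1:8,r2:Add2,r3:256
c13: CDB Add1=-248; issue SUB r0<-Add1 | r0:Add1,r1:8,r2:Add2,r3:256
c14: CDB Add2=-248; issue MUL r2<-Mul1 | r0:Add1,r1:8,r2:Mul1,r3:256

STATUS = TAG Add1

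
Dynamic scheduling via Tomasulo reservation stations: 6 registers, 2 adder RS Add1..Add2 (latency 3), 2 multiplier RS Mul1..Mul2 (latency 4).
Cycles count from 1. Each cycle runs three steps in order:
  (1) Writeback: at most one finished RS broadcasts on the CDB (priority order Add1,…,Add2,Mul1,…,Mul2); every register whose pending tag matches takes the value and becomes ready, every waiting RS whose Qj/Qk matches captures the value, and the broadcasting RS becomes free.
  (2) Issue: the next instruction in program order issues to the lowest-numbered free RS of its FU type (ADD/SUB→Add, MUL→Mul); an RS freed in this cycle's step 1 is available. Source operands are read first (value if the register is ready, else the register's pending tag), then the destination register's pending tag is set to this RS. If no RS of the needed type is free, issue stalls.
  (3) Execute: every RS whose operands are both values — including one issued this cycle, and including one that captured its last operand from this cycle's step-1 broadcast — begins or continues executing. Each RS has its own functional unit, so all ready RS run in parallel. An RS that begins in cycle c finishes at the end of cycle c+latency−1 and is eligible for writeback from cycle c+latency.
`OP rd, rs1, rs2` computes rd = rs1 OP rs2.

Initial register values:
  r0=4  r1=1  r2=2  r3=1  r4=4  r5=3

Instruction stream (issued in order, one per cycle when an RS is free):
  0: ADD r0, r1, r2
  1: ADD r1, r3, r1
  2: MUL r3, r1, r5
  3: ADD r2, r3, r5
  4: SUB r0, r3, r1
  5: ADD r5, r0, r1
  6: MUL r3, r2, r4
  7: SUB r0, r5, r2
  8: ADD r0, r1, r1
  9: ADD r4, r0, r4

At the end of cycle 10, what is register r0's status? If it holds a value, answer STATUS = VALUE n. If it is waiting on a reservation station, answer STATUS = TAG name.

STATUS = TAG Add2

  c1: issue ADD r0<-Add1  regs: r0:Add1,r1:1,r2:2,r3:1,r4:4,r5:3
  c2: issue ADD r1<-Add2  regs: r0:Add1,r1:Add2,r2:2,r3:1,r4:4,r5:3
  c3: issue MUL r3<-Mul1  regs: r0:Add1,r1:Add2,r2:2,r3:Mul1,r4:4,r5:3
  c4: CDB Add1=3; issue ADD r2<-Add1  regs: r0:3,r1:Add2,r2:Add1,r3:Mul1,r4:4,r5:3
  c5: CDB Add2=2; issue SUB r0<-Add2  regs: r0:Add2,r1:2,r2:Add1,r3:Mul1,r4:4,r5:3
  c6: stall  regs: r0:Add2,r1:2,r2:Add1,r3:Mul1,r4:4,r5:3
  c7: stall  regs: r0:Add2,r1:2,r2:Add1,r3:Mul1,r4:4,r5:3
  c8: stall  regs: r0:Add2,r1:2,r2:Add1,r3:Mul1,r4:4,r5:3
  c9: CDB Mul1=6; stall  regs: r0:Add2,r1:2,r2:Add1,r3:6,r4:4,r5:3
  c10: stall  regs: r0:Add2,r1:2,r2:Add1,r3:6,r4:4,r5:3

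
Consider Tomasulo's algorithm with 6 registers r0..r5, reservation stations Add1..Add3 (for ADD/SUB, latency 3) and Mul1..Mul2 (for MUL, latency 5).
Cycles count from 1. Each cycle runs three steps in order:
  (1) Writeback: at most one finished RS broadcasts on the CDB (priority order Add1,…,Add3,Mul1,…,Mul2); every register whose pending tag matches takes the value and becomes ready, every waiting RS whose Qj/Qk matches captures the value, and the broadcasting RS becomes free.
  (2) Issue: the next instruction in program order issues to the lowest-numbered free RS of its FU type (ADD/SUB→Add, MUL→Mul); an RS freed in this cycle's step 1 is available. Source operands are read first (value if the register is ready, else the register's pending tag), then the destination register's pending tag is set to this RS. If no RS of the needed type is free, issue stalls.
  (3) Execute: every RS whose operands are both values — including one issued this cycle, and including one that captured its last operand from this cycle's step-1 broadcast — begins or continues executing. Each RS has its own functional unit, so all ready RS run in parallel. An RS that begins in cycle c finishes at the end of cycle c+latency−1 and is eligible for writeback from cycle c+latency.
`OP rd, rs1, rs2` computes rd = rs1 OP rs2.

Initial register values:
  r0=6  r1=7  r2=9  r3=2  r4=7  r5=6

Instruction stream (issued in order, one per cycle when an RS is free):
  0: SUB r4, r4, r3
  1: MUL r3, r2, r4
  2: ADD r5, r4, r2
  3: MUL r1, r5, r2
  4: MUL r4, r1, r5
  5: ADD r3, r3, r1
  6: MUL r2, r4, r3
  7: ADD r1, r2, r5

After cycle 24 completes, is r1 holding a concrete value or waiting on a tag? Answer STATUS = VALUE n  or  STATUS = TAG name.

cycle 1: issue SUB r4<-Add1 // r0:6,r1:7,r2:9,r3:2,r4:Add1,r5:6
cycle 2: issue MUL r3<-Mul1 // r0:6,r1:7,r2:9,r3:Mul1,r4:Add1,r5:6
cycle 3: issue ADD r5<-Add2 // r0:6,r1:7,r2:9,r3:Mul1,r4:Add1,r5:Add2
cycle 4: CDB Add1=5; issue MUL r1<-Mul2 // r0:6,r1:Mul2,r2:9,r3:Mul1,r4:5,r5:Add2
cycle 5: stall // r0:6,r1:Mul2,r2:9,r3:Mul1,r4:5,r5:Add2
cycle 6: stall // r0:6,r1:Mul2,r2:9,r3:Mul1,r4:5,r5:Add2
cycle 7: CDB Add2=14; stall // r0:6,r1:Mul2,r2:9,r3:Mul1,r4:5,r5:14
cycle 8: stall // r0:6,r1:Mul2,r2:9,r3:Mul1,r4:5,r5:14
cycle 9: CDB Mul1=45; issue MUL r4<-Mul1 // r0:6,r1:Mul2,r2:9,r3:45,r4:Mul1,r5:14
cycle 10: issue ADD r3<-Add1 // r0:6,r1:Mul2,r2:9,r3:Add1,r4:Mul1,r5:14
cycle 11: stall // r0:6,r1:Mul2,r2:9,r3:Add1,r4:Mul1,r5:14
cycle 12: CDB Mul2=126; issue MUL r2<-Mul2 // r0:6,r1:126,r2:Mul2,r3:Add1,r4:Mul1,r5:14
cycle 13: issue ADD r1<-Add2 // r0:6,r1:Add2,r2:Mul2,r3:Add1,r4:Mul1,r5:14
cycle 14: - // r0:6,r1:Add2,r2:Mul2,r3:Add1,r4:Mul1,r5:14
cycle 15: CDB Add1=171 // r0:6,r1:Add2,r2:Mul2,r3:171,r4:Mul1,r5:14
cycle 16: - // r0:6,r1:Add2,r2:Mul2,r3:171,r4:Mul1,r5:14
cycle 17: CDB Mul1=1764 // r0:6,r1:Add2,r2:Mul2,r3:171,r4:1764,r5:14
cycle 18: - // r0:6,r1:Add2,r2:Mul2,r3:171,r4:1764,r5:14
cycle 19: - // r0:6,r1:Add2,r2:Mul2,r3:171,r4:1764,r5:14
cycle 20: - // r0:6,r1:Add2,r2:Mul2,r3:171,r4:1764,r5:14
cycle 21: - // r0:6,r1:Add2,r2:Mul2,r3:171,r4:1764,r5:14
cycle 22: CDB Mul2=301644 // r0:6,r1:Add2,r2:301644,r3:171,r4:1764,r5:14
cycle 23: - // r0:6,r1:Add2,r2:301644,r3:171,r4:1764,r5:14
cycle 24: - // r0:6,r1:Add2,r2:301644,r3:171,r4:1764,r5:14

STATUS = TAG Add2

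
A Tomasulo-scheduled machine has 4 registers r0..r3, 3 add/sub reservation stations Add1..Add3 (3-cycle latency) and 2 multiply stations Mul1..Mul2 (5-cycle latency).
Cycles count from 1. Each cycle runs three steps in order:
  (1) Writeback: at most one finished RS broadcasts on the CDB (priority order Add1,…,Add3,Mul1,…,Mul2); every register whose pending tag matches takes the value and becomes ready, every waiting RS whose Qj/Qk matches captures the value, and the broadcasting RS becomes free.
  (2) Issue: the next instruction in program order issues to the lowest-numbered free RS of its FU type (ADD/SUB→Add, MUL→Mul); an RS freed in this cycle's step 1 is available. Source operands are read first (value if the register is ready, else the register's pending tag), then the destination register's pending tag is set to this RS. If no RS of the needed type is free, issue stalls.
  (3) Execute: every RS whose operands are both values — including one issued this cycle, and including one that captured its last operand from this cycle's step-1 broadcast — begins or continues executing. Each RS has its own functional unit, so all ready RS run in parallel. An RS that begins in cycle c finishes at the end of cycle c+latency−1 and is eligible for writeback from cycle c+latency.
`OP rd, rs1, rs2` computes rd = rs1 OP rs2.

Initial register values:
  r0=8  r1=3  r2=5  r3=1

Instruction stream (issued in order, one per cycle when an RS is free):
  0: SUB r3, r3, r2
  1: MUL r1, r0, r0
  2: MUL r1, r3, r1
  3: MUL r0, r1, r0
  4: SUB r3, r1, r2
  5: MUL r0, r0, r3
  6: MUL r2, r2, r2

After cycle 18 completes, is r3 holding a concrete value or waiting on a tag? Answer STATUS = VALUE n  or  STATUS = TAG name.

  c1: issue SUB r3<-Add1  regs: r0:8,r1:3,r2:5,r3:Add1
  c2: issue MUL r1<-Mul1  regs: r0:8,r1:Mul1,r2:5,r3:Add1
  c3: issue MUL r1<-Mul2  regs: r0:8,r1:Mul2,r2:5,r3:Add1
  c4: CDB Add1=-4; stall  regs: r0:8,r1:Mul2,r2:5,r3:-4
  c5: stall  regs: r0:8,r1:Mul2,r2:5,r3:-4
  c6: stall  regs: r0:8,r1:Mul2,r2:5,r3:-4
  c7: CDB Mul1=64; issue MUL r0<-Mul1  regs: r0:Mul1,r1:Mul2,r2:5,r3:-4
  c8: issue SUB r3<-Add1  regs: r0:Mul1,r1:Mul2,r2:5,r3:Add1
  c9: stall  regs: r0:Mul1,r1:Mul2,r2:5,r3:Add1
  c10: stall  regs: r0:Mul1,r1:Mul2,r2:5,r3:Add1
  c11: stall  regs: r0:Mul1,r1:Mul2,r2:5,r3:Add1
  c12: CDB Mul2=-256; issue MUL r0<-Mul2  regs: r0:Mul2,r1:-256,r2:5,r3:Add1
  c13: stall  regs: r0:Mul2,r1:-256,r2:5,r3:Add1
  c14: stall  regs: r0:Mul2,r1:-256,r2:5,r3:Add1
  c15: CDB Add1=-261; stall  regs: r0:Mul2,r1:-256,r2:5,r3:-261
  c16: stall  regs: r0:Mul2,r1:-256,r2:5,r3:-261
  c17: CDB Mul1=-2048; issue MUL r2<-Mul1  regs: r0:Mul2,r1:-256,r2:Mul1,r3:-261
  c18: -  regs: r0:Mul2,r1:-256,r2:Mul1,r3:-261

STATUS = VALUE -261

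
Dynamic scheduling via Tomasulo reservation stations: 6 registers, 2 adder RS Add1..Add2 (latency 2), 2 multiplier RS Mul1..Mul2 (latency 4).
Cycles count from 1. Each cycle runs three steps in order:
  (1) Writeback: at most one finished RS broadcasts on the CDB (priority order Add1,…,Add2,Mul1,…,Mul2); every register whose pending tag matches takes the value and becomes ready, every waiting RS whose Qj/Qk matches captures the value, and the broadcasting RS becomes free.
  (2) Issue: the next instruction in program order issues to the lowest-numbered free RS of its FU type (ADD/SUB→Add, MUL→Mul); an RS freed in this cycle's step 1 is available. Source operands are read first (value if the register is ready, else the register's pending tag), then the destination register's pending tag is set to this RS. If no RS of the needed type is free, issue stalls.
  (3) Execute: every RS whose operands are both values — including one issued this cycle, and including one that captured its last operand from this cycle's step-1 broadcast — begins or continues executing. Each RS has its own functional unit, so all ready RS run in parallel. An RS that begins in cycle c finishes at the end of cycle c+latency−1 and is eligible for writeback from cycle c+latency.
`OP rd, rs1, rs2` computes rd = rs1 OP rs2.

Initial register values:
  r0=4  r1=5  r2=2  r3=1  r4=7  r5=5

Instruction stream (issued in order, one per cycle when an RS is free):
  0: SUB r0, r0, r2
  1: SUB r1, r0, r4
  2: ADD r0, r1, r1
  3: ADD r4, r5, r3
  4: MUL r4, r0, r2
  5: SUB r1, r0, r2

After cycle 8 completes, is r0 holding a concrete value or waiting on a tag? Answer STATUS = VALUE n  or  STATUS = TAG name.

STATUS = VALUE -10

cycle 1: issue SUB r0<-Add1 // r0:Add1,r1:5,r2:2,r3:1,r4:7,r5:5
cycle 2: issue SUB r1<-Add2 // r0:Add1,r1:Add2,r2:2,r3:1,r4:7,r5:5
cycle 3: CDB Add1=2; issue ADD r0<-Add1 // r0:Add1,r1:Add2,r2:2,r3:1,r4:7,r5:5
cycle 4: stall // r0:Add1,r1:Add2,r2:2,r3:1,r4:7,r5:5
cycle 5: CDB Add2=-5; issue ADD r4<-Add2 // r0:Add1,r1:-5,r2:2,r3:1,r4:Add2,r5:5
cycle 6: issue MUL r4<-Mul1 // r0:Add1,r1:-5,r2:2,r3:1,r4:Mul1,r5:5
cycle 7: CDB Add1=-10; issue SUB r1<-Add1 // r0:-10,r1:Add1,r2:2,r3:1,r4:Mul1,r5:5
cycle 8: CDB Add2=6 // r0:-10,r1:Add1,r2:2,r3:1,r4:Mul1,r5:5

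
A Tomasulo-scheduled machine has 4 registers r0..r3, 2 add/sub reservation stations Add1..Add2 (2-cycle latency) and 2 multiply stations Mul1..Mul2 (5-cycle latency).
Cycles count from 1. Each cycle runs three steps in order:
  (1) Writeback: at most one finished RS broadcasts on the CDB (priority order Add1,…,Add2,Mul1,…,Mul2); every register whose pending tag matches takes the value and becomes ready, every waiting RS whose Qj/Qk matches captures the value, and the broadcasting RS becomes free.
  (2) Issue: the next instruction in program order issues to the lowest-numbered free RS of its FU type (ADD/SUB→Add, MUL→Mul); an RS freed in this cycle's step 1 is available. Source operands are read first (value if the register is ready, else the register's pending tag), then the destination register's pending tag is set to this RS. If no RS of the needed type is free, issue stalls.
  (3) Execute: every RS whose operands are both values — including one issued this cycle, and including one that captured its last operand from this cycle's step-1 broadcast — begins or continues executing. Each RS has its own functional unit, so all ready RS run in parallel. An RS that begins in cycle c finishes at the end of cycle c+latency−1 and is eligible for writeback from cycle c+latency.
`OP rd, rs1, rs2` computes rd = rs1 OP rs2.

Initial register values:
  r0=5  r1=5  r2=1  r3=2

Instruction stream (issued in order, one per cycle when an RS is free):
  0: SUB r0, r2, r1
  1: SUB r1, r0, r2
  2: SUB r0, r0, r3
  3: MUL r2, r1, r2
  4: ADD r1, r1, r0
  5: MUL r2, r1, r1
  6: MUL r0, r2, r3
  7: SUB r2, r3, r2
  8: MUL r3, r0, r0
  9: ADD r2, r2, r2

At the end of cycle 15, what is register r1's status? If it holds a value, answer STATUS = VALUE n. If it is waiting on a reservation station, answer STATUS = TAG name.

STATUS = VALUE -11

cycle 1: issue SUB r0<-Add1 // r0:Add1,r1:5,r2:1,r3:2
cycle 2: issue SUB r1<-Add2 // r0:Add1,r1:Add2,r2:1,r3:2
cycle 3: CDB Add1=-4; issue SUB r0<-Add1 // r0:Add1,r1:Add2,r2:1,r3:2
cycle 4: issue MUL r2<-Mul1 // r0:Add1,r1:Add2,r2:Mul1,r3:2
cycle 5: CDB Add1=-6; issue ADD r1<-Add1 // r0:-6,r1:Add1,r2:Mul1,r3:2
cycle 6: CDB Add2=-5; issue MUL r2<-Mul2 // r0:-6,r1:Add1,r2:Mul2,r3:2
cycle 7: stall // r0:-6,r1:Add1,r2:Mul2,r3:2
cycle 8: CDB Add1=-11; stall // r0:-6,r1:-11,r2:Mul2,r3:2
cycle 9: stall // r0:-6,r1:-11,r2:Mul2,r3:2
cycle 10: stall // r0:-6,r1:-11,r2:Mul2,r3:2
cycle 11: CDB Mul1=-5; issue MUL r0<-Mul1 // r0:Mul1,r1:-11,r2:Mul2,r3:2
cycle 12: issue SUB r2<-Add1 // r0:Mul1,r1:-11,r2:Add1,r3:2
cycle 13: CDB Mul2=121; issue MUL r3<-Mul2 // r0:Mul1,r1:-11,r2:Add1,r3:Mul2
cycle 14: issue ADD r2<-Add2 // r0:Mul1,r1:-11,r2:Add2,r3:Mul2
cycle 15: CDB Add1=-119 // r0:Mul1,r1:-11,r2:Add2,r3:Mul2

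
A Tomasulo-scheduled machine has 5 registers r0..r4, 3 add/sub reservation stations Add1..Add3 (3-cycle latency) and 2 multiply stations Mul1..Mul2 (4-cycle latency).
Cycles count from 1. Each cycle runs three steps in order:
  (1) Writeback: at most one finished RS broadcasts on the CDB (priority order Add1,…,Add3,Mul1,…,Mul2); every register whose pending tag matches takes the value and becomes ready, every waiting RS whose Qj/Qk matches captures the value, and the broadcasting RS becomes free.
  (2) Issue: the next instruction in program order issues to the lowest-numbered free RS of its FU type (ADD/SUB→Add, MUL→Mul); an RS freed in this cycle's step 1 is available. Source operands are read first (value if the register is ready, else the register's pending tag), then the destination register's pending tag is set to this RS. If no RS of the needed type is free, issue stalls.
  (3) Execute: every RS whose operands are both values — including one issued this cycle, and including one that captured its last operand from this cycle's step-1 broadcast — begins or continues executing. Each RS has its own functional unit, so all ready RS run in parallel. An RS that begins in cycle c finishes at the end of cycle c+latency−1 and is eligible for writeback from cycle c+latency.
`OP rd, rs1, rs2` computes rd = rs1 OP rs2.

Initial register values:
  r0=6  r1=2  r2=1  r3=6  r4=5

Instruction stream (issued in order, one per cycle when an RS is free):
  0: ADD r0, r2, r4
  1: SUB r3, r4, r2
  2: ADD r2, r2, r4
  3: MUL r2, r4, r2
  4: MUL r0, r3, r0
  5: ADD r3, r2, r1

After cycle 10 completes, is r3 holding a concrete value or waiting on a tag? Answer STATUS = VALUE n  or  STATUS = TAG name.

c1: issue ADD r0<-Add1 | r0:Add1,r1:2,r2:1,r3:6,r4:5
c2: issue SUB r3<-Add2 | r0:Add1,r1:2,r2:1,r3:Add2,r4:5
c3: issue ADD r2<-Add3 | r0:Add1,r1:2,r2:Add3,r3:Add2,r4:5
c4: CDB Add1=6; issue MUL r2<-Mul1 | r0:6,r1:2,r2:Mul1,r3:Add2,r4:5
c5: CDB Add2=4; issue MUL r0<-Mul2 | r0:Mul2,r1:2,r2:Mul1,r3:4,r4:5
c6: CDB Add3=6; issue ADD r3<-Add1 | r0:Mul2,r1:2,r2:Mul1,r3:Add1,r4:5
c7: - | r0:Mul2,r1:2,r2:Mul1,r3:Add1,r4:5
c8: - | r0:Mul2,r1:2,r2:Mul1,r3:Add1,r4:5
c9: CDB Mul2=24 | r0:24,r1:2,r2:Mul1,r3:Add1,r4:5
c10: CDB Mul1=30 | r0:24,r1:2,r2:30,r3:Add1,r4:5

STATUS = TAG Add1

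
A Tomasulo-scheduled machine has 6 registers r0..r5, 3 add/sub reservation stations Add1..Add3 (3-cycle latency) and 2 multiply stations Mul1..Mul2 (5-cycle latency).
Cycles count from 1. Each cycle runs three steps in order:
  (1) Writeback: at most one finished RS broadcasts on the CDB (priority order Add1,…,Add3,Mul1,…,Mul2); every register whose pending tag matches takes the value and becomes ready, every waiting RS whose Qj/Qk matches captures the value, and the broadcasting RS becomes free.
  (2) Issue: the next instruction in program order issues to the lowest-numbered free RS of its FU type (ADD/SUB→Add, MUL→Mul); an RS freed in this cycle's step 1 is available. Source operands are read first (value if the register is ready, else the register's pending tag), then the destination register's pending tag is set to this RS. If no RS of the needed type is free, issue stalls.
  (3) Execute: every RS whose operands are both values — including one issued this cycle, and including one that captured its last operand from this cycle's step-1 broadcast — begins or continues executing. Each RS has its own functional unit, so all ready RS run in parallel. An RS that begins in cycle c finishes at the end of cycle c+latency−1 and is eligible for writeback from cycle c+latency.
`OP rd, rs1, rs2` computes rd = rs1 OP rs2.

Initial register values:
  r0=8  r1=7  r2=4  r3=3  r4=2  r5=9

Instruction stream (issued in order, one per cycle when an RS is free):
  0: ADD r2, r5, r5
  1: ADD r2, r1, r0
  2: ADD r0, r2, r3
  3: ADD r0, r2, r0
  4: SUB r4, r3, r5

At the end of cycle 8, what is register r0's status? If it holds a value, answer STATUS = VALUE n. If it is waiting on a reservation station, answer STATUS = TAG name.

  c1: issue ADD r2<-Add1  regs: r0:8,r1:7,r2:Add1,r3:3,r4:2,r5:9
  c2: issue ADD r2<-Add2  regs: r0:8,r1:7,r2:Add2,r3:3,r4:2,r5:9
  c3: issue ADD r0<-Add3  regs: r0:Add3,r1:7,r2:Add2,r3:3,r4:2,r5:9
  c4: CDB Add1=18; issue ADD r0<-Add1  regs: r0:Add1,r1:7,r2:Add2,r3:3,r4:2,r5:9
  c5: CDB Add2=15; issue SUB r4<-Add2  regs: r0:Add1,r1:7,r2:15,r3:3,r4:Add2,r5:9
  c6: -  regs: r0:Add1,r1:7,r2:15,r3:3,r4:Add2,r5:9
  c7: -  regs: r0:Add1,r1:7,r2:15,r3:3,r4:Add2,r5:9
  c8: CDB Add2=-6  regs: r0:Add1,r1:7,r2:15,r3:3,r4:-6,r5:9

STATUS = TAG Add1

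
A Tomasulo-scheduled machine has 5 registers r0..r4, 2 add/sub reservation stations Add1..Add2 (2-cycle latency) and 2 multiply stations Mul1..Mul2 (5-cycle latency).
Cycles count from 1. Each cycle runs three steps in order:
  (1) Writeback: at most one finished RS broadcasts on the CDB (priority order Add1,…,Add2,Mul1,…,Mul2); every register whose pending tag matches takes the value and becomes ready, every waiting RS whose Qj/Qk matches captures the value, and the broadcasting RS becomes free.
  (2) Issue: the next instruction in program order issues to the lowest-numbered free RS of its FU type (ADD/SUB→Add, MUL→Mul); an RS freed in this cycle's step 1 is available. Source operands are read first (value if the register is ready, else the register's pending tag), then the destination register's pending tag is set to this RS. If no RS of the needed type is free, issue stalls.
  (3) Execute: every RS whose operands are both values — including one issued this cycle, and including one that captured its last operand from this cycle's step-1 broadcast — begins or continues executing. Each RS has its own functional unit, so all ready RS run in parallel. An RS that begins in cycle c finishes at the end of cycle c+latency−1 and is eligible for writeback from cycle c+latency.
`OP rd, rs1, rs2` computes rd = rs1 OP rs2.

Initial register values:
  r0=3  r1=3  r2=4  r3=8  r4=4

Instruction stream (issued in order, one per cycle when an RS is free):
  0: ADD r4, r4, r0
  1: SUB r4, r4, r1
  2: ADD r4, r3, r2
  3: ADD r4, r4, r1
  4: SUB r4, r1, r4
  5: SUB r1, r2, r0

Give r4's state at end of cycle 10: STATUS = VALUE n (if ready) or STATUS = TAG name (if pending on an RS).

c1: issue ADD r4<-Add1 | r0:3,r1:3,r2:4,r3:8,r4:Add1
c2: issue SUB r4<-Add2 | r0:3,r1:3,r2:4,r3:8,r4:Add2
c3: CDB Add1=7; issue ADD r4<-Add1 | r0:3,r1:3,r2:4,r3:8,r4:Add1
c4: stall | r0:3,r1:3,r2:4,r3:8,r4:Add1
c5: CDB Add1=12; issue ADD r4<-Add1 | r0:3,r1:3,r2:4,r3:8,r4:Add1
c6: CDB Add2=4; issue SUB r4<-Add2 | r0:3,r1:3,r2:4,r3:8,r4:Add2
c7: CDB Add1=15; issue SUB r1<-Add1 | r0:3,r1:Add1,r2:4,r3:8,r4:Add2
c8: - | r0:3,r1:Add1,r2:4,r3:8,r4:Add2
c9: CDB Add1=1 | r0:3,r1:1,r2:4,r3:8,r4:Add2
c10: CDB Add2=-12 | r0:3,r1:1,r2:4,r3:8,r4:-12

STATUS = VALUE -12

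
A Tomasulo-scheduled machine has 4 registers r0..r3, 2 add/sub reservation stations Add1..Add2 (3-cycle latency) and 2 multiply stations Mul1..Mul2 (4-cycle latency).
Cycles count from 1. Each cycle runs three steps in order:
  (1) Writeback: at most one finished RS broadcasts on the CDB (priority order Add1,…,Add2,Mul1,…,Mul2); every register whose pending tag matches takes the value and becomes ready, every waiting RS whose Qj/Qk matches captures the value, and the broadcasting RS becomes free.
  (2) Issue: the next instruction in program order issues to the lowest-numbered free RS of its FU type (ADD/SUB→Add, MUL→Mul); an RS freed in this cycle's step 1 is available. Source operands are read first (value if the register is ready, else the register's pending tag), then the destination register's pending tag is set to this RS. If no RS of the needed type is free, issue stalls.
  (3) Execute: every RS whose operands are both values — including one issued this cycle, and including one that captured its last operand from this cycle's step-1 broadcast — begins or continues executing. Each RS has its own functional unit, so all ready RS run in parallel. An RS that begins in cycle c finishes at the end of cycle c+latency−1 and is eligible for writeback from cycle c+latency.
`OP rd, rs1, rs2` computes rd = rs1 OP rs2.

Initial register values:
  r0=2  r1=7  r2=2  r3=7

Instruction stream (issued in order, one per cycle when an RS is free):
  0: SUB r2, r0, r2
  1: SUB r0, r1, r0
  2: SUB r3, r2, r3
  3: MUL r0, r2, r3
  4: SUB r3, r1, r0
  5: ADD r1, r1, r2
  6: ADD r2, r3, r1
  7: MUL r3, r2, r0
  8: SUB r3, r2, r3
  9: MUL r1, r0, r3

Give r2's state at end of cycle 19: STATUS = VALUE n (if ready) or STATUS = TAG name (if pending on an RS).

STATUS = VALUE 14

c1: issue SUB r2<-Add1 | r0:2,r1:7,r2:Add1,r3:7
c2: issue SUB r0<-Add2 | r0:Add2,r1:7,r2:Add1,r3:7
c3: stall | r0:Add2,r1:7,r2:Add1,r3:7
c4: CDB Add1=0; issue SUB r3<-Add1 | r0:Add2,r1:7,r2:0,r3:Add1
c5: CDB Add2=5; issue MUL r0<-Mul1 | r0:Mul1,r1:7,r2:0,r3:Add1
c6: issue SUB r3<-Add2 | r0:Mul1,r1:7,r2:0,r3:Add2
c7: CDB Add1=-7; issue ADD r1<-Add1 | r0:Mul1,r1:Add1,r2:0,r3:Add2
c8: stall | r0:Mul1,r1:Add1,r2:0,r3:Add2
c9: stall | r0:Mul1,r1:Add1,r2:0,r3:Add2
c10: CDB Add1=7; issue ADD r2<-Add1 | r0:Mul1,r1:7,r2:Add1,r3:Add2
c11: CDB Mul1=0; issue MUL r3<-Mul1 | r0:0,r1:7,r2:Add1,r3:Mul1
c12: stall | r0:0,r1:7,r2:Add1,r3:Mul1
c13: stall | r0:0,r1:7,r2:Add1,r3:Mul1
c14: CDB Add2=7; issue SUB r3<-Add2 | r0:0,r1:7,r2:Add1,r3:Add2
c15: issue MUL r1<-Mul2 | r0:0,r1:Mul2,r2:Add1,r3:Add2
c16: - | r0:0,r1:Mul2,r2:Add1,r3:Add2
c17: CDB Add1=14 | r0:0,r1:Mul2,r2:14,r3:Add2
c18: - | r0:0,r1:Mul2,r2:14,r3:Add2
c19: - | r0:0,r1:Mul2,r2:14,r3:Add2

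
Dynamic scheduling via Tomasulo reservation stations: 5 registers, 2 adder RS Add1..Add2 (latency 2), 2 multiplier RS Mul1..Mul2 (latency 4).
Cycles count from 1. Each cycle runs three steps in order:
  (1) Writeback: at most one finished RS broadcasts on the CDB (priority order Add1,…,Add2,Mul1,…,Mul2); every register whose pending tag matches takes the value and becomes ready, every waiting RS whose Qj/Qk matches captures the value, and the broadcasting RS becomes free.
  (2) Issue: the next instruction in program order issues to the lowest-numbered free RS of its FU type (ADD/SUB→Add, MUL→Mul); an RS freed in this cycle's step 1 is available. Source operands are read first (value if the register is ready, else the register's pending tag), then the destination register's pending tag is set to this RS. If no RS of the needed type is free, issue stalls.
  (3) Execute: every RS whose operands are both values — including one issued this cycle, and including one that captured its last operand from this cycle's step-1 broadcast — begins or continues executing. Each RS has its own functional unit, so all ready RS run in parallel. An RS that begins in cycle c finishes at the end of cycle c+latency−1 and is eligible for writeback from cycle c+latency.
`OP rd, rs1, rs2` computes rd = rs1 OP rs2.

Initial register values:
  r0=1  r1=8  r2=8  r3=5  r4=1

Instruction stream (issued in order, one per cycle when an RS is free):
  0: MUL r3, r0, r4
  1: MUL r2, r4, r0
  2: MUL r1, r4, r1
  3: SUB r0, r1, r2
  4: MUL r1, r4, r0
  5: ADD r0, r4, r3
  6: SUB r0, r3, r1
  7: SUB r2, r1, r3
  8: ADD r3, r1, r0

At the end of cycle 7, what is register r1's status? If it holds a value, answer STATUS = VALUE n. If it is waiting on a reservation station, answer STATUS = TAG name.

  c1: issue MUL r3<-Mul1  regs: r0:1,r1:8,r2:8,r3:Mul1,r4:1
  c2: issue MUL r2<-Mul2  regs: r0:1,r1:8,r2:Mul2,r3:Mul1,r4:1
  c3: stall  regs: r0:1,r1:8,r2:Mul2,r3:Mul1,r4:1
  c4: stall  regs: r0:1,r1:8,r2:Mul2,r3:Mul1,r4:1
  c5: CDB Mul1=1; issue MUL r1<-Mul1  regs: r0:1,r1:Mul1,r2:Mul2,r3:1,r4:1
  c6: CDB Mul2=1; issue SUB r0<-Add1  regs: r0:Add1,r1:Mul1,r2:1,r3:1,r4:1
  c7: issue MUL r1<-Mul2  regs: r0:Add1,r1:Mul2,r2:1,r3:1,r4:1

STATUS = TAG Mul2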